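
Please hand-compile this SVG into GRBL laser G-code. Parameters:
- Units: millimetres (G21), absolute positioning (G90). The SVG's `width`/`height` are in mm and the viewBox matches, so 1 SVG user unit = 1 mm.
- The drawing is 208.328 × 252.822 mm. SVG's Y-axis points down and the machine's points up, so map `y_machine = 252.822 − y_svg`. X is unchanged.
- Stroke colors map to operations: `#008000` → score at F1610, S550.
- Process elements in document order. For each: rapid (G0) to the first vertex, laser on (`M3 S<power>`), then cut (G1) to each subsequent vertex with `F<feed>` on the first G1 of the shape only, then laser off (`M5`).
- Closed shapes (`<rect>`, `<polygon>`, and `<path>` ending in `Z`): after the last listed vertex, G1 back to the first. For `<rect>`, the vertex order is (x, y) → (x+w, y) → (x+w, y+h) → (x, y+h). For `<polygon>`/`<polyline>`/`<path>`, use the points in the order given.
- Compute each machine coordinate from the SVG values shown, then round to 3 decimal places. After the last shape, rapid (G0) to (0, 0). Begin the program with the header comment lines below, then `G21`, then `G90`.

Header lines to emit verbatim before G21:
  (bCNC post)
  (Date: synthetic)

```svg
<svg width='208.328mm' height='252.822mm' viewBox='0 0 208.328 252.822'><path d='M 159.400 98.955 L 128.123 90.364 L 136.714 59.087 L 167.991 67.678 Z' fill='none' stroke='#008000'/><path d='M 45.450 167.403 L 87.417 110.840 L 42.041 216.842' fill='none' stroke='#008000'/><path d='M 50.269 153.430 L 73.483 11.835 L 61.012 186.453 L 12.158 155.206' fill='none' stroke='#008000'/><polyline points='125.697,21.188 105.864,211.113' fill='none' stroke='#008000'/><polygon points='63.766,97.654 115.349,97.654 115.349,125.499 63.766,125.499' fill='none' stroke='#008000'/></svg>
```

viewBox `0 0 208.328 252.822` with mm width/height → 1 unit = 1 mm. Flip: y_m = 252.822 − y_svg.

**Shape 1** — `<path>` regular polygon, stroke `#008000` → score (S550, F1610). Machine vertices: (159.400,153.867) → (128.123,162.458) → (136.714,193.735) → (167.991,185.144) → (159.400,153.867). Closed: final G1 returns to the first vertex.

**Shape 2** — `<path>` open polyline, stroke `#008000` → score (S550, F1610). Machine vertices: (45.450,85.419) → (87.417,141.982) → (42.041,35.980). Open path.

**Shape 3** — `<path>` open polyline, stroke `#008000` → score (S550, F1610). Machine vertices: (50.269,99.392) → (73.483,240.987) → (61.012,66.369) → (12.158,97.616). Open path.

**Shape 4** — `<polyline>` line segment, stroke `#008000` → score (S550, F1610). Machine vertices: (125.697,231.634) → (105.864,41.709). Open path.

**Shape 5** — `<polygon>` rectangle, stroke `#008000` → score (S550, F1610). Machine vertices: (63.766,155.168) → (115.349,155.168) → (115.349,127.323) → (63.766,127.323) → (63.766,155.168). Closed: final G1 returns to the first vertex.

(bCNC post)
(Date: synthetic)
G21
G90
G0 X159.400 Y153.867
M3 S550
G1 X128.123 Y162.458 F1610
G1 X136.714 Y193.735
G1 X167.991 Y185.144
G1 X159.400 Y153.867
M5
G0 X45.450 Y85.419
M3 S550
G1 X87.417 Y141.982 F1610
G1 X42.041 Y35.980
M5
G0 X50.269 Y99.392
M3 S550
G1 X73.483 Y240.987 F1610
G1 X61.012 Y66.369
G1 X12.158 Y97.616
M5
G0 X125.697 Y231.634
M3 S550
G1 X105.864 Y41.709 F1610
M5
G0 X63.766 Y155.168
M3 S550
G1 X115.349 Y155.168 F1610
G1 X115.349 Y127.323
G1 X63.766 Y127.323
G1 X63.766 Y155.168
M5
G0 X0.000 Y0.000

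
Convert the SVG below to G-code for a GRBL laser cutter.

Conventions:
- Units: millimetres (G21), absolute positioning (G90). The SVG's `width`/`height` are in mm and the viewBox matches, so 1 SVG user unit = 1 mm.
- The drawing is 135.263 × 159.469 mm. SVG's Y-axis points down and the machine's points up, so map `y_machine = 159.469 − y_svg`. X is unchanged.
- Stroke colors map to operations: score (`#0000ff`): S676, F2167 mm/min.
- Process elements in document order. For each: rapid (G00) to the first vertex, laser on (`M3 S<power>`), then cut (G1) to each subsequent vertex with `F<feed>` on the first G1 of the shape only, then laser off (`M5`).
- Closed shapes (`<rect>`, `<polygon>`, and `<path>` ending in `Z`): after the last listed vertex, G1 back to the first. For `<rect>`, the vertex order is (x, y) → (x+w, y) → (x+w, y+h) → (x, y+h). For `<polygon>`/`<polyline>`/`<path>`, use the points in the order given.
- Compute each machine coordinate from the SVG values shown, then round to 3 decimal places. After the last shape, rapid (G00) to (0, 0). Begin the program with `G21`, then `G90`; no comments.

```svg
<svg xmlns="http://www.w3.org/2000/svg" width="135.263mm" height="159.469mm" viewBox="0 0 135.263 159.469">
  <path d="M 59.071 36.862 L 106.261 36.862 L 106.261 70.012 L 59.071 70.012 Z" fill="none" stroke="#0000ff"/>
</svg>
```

G21
G90
G00 X59.071 Y122.607
M3 S676
G1 X106.261 Y122.607 F2167
G1 X106.261 Y89.457
G1 X59.071 Y89.457
G1 X59.071 Y122.607
M5
G00 X0.000 Y0.000

viewBox `0 0 135.263 159.469` with mm width/height → 1 unit = 1 mm. Flip: y_m = 159.469 − y_svg.

**Shape 1** — `<path>` rectangle, stroke `#0000ff` → score (S676, F2167). Machine vertices: (59.071,122.607) → (106.261,122.607) → (106.261,89.457) → (59.071,89.457) → (59.071,122.607). Closed: final G1 returns to the first vertex.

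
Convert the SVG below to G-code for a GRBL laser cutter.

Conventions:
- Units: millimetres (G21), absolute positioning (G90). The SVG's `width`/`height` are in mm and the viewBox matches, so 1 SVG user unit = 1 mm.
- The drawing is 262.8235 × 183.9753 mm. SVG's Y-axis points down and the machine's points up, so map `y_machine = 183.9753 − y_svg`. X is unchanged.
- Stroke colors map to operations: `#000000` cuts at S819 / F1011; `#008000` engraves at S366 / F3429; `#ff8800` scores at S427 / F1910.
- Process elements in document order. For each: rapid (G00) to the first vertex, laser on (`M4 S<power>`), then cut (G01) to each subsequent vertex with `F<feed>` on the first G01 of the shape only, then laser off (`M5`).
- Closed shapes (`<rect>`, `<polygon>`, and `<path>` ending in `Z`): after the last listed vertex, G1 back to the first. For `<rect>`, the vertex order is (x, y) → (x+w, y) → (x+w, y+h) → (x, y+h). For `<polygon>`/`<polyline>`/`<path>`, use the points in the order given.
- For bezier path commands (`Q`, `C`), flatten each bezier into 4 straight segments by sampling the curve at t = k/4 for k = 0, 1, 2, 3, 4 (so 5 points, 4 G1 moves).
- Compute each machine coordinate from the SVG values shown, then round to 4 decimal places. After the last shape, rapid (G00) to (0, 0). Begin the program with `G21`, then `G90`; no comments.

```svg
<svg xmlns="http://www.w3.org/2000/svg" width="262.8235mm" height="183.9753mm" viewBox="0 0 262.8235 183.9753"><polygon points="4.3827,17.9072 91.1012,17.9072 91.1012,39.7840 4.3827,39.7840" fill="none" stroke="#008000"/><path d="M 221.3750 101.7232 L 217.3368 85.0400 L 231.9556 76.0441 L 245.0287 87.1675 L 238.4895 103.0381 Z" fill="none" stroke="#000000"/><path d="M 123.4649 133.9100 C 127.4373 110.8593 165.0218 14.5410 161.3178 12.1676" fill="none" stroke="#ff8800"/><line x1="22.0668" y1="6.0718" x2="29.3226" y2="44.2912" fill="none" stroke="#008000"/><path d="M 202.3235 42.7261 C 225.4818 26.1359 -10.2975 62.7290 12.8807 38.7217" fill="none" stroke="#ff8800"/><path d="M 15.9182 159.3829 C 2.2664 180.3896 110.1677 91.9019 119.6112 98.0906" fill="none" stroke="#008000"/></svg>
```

Since the viewBox matches the mm dimensions, user units are millimetres directly. The only transform is the Y-flip y_m = 183.9753 − y_svg.

Shape 1 is a rectangle drawn with `<polygon>`. Its stroke #008000 means engrave at S366, F3429. After flipping Y the toolpath is (4.3827,166.0681) → (91.1012,166.0681) → (91.1012,144.1913) → (4.3827,144.1913) → (4.3827,166.0681), returning to the start.

Shape 2 is a regular polygon drawn with `<path>`. Its stroke #000000 means cut at S819, F1011. After flipping Y the toolpath is (221.3750,82.2521) → (217.3368,98.9353) → (231.9556,107.9312) → (245.0287,96.8078) → (238.4895,80.9372) → (221.3750,82.2521), returning to the start.

Shape 3 is a cubic bezier drawn with `<path>`. Its stroke #ff8800 means score at S427, F1910. After flipping Y the toolpath is (123.4649,50.0653) → (131.5761,78.4783) → (145.2700,118.6905) → (157.5245,155.0257) → (161.3178,171.8077).

Shape 4 is a line segment drawn with `<line>`. Its stroke #008000 means engrave at S366, F3429. After flipping Y the toolpath is (22.0668,177.9035) → (29.3226,139.6841).

Shape 5 is a cubic bezier drawn with `<path>`. Its stroke #ff8800 means score at S427, F1910. After flipping Y the toolpath is (202.3235,141.2492) → (179.2335,145.4979) → (107.5946,140.4700) → (35.9595,136.8328) → (12.8807,145.2536).

Shape 6 is a cubic bezier drawn with `<path>`. Its stroke #008000 means engrave at S366, F3429. After flipping Y the toolpath is (15.9182,24.5924) → (25.0329,26.1774) → (59.1040,49.6818) → (97.5054,75.9646) → (119.6112,85.8847).

G21
G90
G00 X4.3827 Y166.0681
M4 S366
G01 X91.1012 Y166.0681 F3429
G01 X91.1012 Y144.1913
G01 X4.3827 Y144.1913
G01 X4.3827 Y166.0681
M5
G00 X221.3750 Y82.2521
M4 S819
G01 X217.3368 Y98.9353 F1011
G01 X231.9556 Y107.9312
G01 X245.0287 Y96.8078
G01 X238.4895 Y80.9372
G01 X221.3750 Y82.2521
M5
G00 X123.4649 Y50.0653
M4 S427
G01 X131.5761 Y78.4783 F1910
G01 X145.2700 Y118.6905
G01 X157.5245 Y155.0257
G01 X161.3178 Y171.8077
M5
G00 X22.0668 Y177.9035
M4 S366
G01 X29.3226 Y139.6841 F3429
M5
G00 X202.3235 Y141.2492
M4 S427
G01 X179.2335 Y145.4979 F1910
G01 X107.5946 Y140.4700
G01 X35.9595 Y136.8328
G01 X12.8807 Y145.2536
M5
G00 X15.9182 Y24.5924
M4 S366
G01 X25.0329 Y26.1774 F3429
G01 X59.1040 Y49.6818
G01 X97.5054 Y75.9646
G01 X119.6112 Y85.8847
M5
G00 X0.0000 Y0.0000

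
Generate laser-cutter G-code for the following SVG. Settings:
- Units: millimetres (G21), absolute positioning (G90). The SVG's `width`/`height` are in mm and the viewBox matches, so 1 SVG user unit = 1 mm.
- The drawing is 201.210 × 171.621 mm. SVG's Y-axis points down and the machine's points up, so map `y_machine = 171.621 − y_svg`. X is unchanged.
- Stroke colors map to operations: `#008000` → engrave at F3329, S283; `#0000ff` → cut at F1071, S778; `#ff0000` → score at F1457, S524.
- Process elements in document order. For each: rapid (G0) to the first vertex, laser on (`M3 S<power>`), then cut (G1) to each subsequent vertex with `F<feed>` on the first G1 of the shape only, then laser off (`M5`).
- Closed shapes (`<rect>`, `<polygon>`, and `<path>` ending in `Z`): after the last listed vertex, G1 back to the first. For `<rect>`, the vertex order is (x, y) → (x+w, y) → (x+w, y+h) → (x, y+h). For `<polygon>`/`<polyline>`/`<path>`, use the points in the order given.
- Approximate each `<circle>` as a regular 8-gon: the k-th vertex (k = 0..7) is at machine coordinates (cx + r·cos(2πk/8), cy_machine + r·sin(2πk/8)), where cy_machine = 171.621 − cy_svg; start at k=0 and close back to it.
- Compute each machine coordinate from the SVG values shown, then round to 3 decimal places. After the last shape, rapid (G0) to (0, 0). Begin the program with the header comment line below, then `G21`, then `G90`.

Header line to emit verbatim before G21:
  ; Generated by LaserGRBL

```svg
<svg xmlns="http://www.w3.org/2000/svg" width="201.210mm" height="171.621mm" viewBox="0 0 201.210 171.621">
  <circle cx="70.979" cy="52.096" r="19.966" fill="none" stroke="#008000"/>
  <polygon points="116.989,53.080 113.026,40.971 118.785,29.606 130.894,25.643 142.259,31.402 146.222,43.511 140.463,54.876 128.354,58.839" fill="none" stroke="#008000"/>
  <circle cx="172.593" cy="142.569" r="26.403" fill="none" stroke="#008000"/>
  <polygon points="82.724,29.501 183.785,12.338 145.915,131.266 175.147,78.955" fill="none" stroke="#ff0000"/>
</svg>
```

; Generated by LaserGRBL
G21
G90
G0 X90.945 Y119.525
M3 S283
G1 X85.097 Y133.643 F3329
G1 X70.979 Y139.491
G1 X56.861 Y133.643
G1 X51.013 Y119.525
G1 X56.861 Y105.407
G1 X70.979 Y99.559
G1 X85.097 Y105.407
G1 X90.945 Y119.525
M5
G0 X116.989 Y118.541
M3 S283
G1 X113.026 Y130.650 F3329
G1 X118.785 Y142.015
G1 X130.894 Y145.978
G1 X142.259 Y140.219
G1 X146.222 Y128.110
G1 X140.463 Y116.745
G1 X128.354 Y112.782
G1 X116.989 Y118.541
M5
G0 X198.996 Y29.052
M3 S283
G1 X191.263 Y47.722 F3329
G1 X172.593 Y55.455
G1 X153.923 Y47.722
G1 X146.190 Y29.052
G1 X153.923 Y10.382
G1 X172.593 Y2.649
G1 X191.263 Y10.382
G1 X198.996 Y29.052
M5
G0 X82.724 Y142.120
M3 S524
G1 X183.785 Y159.283 F1457
G1 X145.915 Y40.355
G1 X175.147 Y92.666
G1 X82.724 Y142.120
M5
G0 X0.000 Y0.000

viewBox `0 0 201.210 171.621` with mm width/height → 1 unit = 1 mm. Flip: y_m = 171.621 − y_svg.

**Shape 1** — `<circle>` circle, stroke `#008000` → engrave (S283, F3329). Machine vertices: (90.945,119.525) → (85.097,133.643) → (70.979,139.491) → (56.861,133.643) → (51.013,119.525) → (56.861,105.407) → (70.979,99.559) → (85.097,105.407) → (90.945,119.525). Closed: final G1 returns to the first vertex.

**Shape 2** — `<polygon>` regular polygon, stroke `#008000` → engrave (S283, F3329). Machine vertices: (116.989,118.541) → (113.026,130.650) → (118.785,142.015) → (130.894,145.978) → (142.259,140.219) → (146.222,128.110) → (140.463,116.745) → (128.354,112.782) → (116.989,118.541). Closed: final G1 returns to the first vertex.

**Shape 3** — `<circle>` circle, stroke `#008000` → engrave (S283, F3329). Machine vertices: (198.996,29.052) → (191.263,47.722) → (172.593,55.455) → (153.923,47.722) → (146.190,29.052) → (153.923,10.382) → (172.593,2.649) → (191.263,10.382) → (198.996,29.052). Closed: final G1 returns to the first vertex.

**Shape 4** — `<polygon>` closed polygon, stroke `#ff0000` → score (S524, F1457). Machine vertices: (82.724,142.120) → (183.785,159.283) → (145.915,40.355) → (175.147,92.666) → (82.724,142.120). Closed: final G1 returns to the first vertex.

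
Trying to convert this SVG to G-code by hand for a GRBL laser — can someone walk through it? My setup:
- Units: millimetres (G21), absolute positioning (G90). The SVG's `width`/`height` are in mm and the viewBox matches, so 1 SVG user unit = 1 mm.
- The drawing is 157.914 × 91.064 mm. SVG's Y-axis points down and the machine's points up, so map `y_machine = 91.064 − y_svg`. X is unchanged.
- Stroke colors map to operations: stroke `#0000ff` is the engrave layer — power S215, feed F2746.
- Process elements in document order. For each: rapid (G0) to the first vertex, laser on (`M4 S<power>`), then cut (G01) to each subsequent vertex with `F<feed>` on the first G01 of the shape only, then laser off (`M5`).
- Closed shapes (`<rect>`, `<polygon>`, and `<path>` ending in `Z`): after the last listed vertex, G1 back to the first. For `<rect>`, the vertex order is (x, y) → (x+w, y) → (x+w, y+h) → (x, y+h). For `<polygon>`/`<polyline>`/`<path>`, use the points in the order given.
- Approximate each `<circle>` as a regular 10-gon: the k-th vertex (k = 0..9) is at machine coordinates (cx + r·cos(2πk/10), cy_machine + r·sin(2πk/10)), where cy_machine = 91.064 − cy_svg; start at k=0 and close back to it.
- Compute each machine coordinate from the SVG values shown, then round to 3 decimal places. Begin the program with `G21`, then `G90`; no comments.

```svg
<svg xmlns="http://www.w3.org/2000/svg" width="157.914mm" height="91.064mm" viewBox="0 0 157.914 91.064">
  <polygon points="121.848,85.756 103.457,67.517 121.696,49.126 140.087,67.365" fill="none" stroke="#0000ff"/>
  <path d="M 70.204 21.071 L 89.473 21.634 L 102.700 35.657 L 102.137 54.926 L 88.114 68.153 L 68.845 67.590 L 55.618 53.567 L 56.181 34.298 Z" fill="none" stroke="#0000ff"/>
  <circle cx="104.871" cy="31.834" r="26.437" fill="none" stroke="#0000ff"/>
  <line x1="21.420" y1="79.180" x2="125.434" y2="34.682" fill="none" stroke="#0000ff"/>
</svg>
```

G21
G90
G0 X121.848 Y5.308
M4 S215
G01 X103.457 Y23.547 F2746
G01 X121.696 Y41.938
G01 X140.087 Y23.699
G01 X121.848 Y5.308
M5
G0 X70.204 Y69.993
M4 S215
G01 X89.473 Y69.430 F2746
G01 X102.700 Y55.407
G01 X102.137 Y36.138
G01 X88.114 Y22.911
G01 X68.845 Y23.474
G01 X55.618 Y37.497
G01 X56.181 Y56.766
G01 X70.204 Y69.993
M5
G0 X131.308 Y59.230
M4 S215
G01 X126.259 Y74.769 F2746
G01 X113.040 Y84.373
G01 X96.702 Y84.373
G01 X83.483 Y74.769
G01 X78.434 Y59.230
G01 X83.483 Y43.691
G01 X96.702 Y34.087
G01 X113.040 Y34.087
G01 X126.259 Y43.691
G01 X131.308 Y59.230
M5
G0 X21.420 Y11.884
M4 S215
G01 X125.434 Y56.382 F2746
M5

viewBox `0 0 157.914 91.064` with mm width/height → 1 unit = 1 mm. Flip: y_m = 91.064 − y_svg.

**Shape 1** — `<polygon>` regular polygon, stroke `#0000ff` → engrave (S215, F2746). Machine vertices: (121.848,5.308) → (103.457,23.547) → (121.696,41.938) → (140.087,23.699) → (121.848,5.308). Closed: final G1 returns to the first vertex.

**Shape 2** — `<path>` regular polygon, stroke `#0000ff` → engrave (S215, F2746). Machine vertices: (70.204,69.993) → (89.473,69.430) → (102.700,55.407) → (102.137,36.138) → (88.114,22.911) → (68.845,23.474) → (55.618,37.497) → (56.181,56.766) → (70.204,69.993). Closed: final G1 returns to the first vertex.

**Shape 3** — `<circle>` circle, stroke `#0000ff` → engrave (S215, F2746). Machine vertices: (131.308,59.230) → (126.259,74.769) → (113.040,84.373) → (96.702,84.373) → (83.483,74.769) → (78.434,59.230) → (83.483,43.691) → (96.702,34.087) → (113.040,34.087) → (126.259,43.691) → (131.308,59.230). Closed: final G1 returns to the first vertex.

**Shape 4** — `<line>` line segment, stroke `#0000ff` → engrave (S215, F2746). Machine vertices: (21.420,11.884) → (125.434,56.382). Open path.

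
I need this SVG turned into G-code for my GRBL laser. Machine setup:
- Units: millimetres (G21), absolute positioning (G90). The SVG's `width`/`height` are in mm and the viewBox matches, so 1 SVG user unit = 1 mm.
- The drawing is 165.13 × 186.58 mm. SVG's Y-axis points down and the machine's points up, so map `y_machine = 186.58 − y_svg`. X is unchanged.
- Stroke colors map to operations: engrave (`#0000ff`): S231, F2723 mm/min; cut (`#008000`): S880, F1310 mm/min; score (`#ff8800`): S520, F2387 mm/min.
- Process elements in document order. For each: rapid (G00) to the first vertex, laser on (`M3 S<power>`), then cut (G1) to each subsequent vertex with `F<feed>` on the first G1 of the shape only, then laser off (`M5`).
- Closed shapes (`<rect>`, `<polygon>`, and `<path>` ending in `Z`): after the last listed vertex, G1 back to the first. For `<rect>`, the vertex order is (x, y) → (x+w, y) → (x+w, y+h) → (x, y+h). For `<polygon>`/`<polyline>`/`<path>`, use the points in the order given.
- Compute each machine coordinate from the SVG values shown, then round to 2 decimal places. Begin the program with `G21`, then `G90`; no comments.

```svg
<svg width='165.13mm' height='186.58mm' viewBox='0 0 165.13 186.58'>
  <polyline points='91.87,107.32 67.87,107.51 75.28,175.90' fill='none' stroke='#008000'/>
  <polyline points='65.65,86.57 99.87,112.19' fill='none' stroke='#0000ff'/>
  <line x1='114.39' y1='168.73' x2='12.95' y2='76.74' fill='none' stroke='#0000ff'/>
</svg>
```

G21
G90
G00 X91.87 Y79.26
M3 S880
G1 X67.87 Y79.07 F1310
G1 X75.28 Y10.68
M5
G00 X65.65 Y100.01
M3 S231
G1 X99.87 Y74.39 F2723
M5
G00 X114.39 Y17.85
M3 S231
G1 X12.95 Y109.84 F2723
M5

Since the viewBox matches the mm dimensions, user units are millimetres directly. The only transform is the Y-flip y_m = 186.58 − y_svg.

Shape 1 is a open polyline drawn with `<polyline>`. Its stroke #008000 means cut at S880, F1310. After flipping Y the toolpath is (91.87,79.26) → (67.87,79.07) → (75.28,10.68).

Shape 2 is a line segment drawn with `<polyline>`. Its stroke #0000ff means engrave at S231, F2723. After flipping Y the toolpath is (65.65,100.01) → (99.87,74.39).

Shape 3 is a line segment drawn with `<line>`. Its stroke #0000ff means engrave at S231, F2723. After flipping Y the toolpath is (114.39,17.85) → (12.95,109.84).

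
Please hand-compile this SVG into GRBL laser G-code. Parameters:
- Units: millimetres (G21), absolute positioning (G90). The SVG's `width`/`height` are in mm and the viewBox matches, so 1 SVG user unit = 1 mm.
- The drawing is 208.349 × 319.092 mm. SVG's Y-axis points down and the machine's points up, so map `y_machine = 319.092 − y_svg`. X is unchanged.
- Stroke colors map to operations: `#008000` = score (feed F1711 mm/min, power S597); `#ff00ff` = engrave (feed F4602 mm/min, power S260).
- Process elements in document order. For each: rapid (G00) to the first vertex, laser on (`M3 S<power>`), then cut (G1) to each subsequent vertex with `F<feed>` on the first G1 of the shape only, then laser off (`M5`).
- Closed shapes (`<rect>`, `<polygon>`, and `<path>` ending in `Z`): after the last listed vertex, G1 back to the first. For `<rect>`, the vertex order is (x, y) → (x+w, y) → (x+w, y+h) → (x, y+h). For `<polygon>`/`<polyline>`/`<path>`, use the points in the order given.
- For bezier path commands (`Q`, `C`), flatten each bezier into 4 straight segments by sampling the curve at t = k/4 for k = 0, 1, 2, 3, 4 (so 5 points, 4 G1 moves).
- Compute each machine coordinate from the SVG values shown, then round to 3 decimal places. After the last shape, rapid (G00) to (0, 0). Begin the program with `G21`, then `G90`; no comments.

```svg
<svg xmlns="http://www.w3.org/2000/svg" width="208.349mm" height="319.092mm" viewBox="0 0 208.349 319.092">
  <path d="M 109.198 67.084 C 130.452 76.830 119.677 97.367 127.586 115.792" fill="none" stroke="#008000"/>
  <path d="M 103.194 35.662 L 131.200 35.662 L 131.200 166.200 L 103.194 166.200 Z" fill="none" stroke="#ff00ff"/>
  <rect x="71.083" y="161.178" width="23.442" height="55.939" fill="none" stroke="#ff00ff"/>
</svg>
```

G21
G90
G00 X109.198 Y252.008
M3 S597
G1 X119.925 Y242.877 F1711
G1 X123.396 Y230.909
G1 X124.365 Y217.313
G1 X127.586 Y203.300
M5
G00 X103.194 Y283.430
M3 S260
G1 X131.200 Y283.430 F4602
G1 X131.200 Y152.892
G1 X103.194 Y152.892
G1 X103.194 Y283.430
M5
G00 X71.083 Y157.914
M3 S260
G1 X94.525 Y157.914 F4602
G1 X94.525 Y101.975
G1 X71.083 Y101.975
G1 X71.083 Y157.914
M5
G00 X0.000 Y0.000

Since the viewBox matches the mm dimensions, user units are millimetres directly. The only transform is the Y-flip y_m = 319.092 − y_svg.

Shape 1 is a cubic bezier drawn with `<path>`. Its stroke #008000 means score at S597, F1711. After flipping Y the toolpath is (109.198,252.008) → (119.925,242.877) → (123.396,230.909) → (124.365,217.313) → (127.586,203.300).

Shape 2 is a rectangle drawn with `<path>`. Its stroke #ff00ff means engrave at S260, F4602. After flipping Y the toolpath is (103.194,283.430) → (131.200,283.430) → (131.200,152.892) → (103.194,152.892) → (103.194,283.430), returning to the start.

Shape 3 is a rectangle drawn with `<rect>`. Its stroke #ff00ff means engrave at S260, F4602. After flipping Y the toolpath is (71.083,157.914) → (94.525,157.914) → (94.525,101.975) → (71.083,101.975) → (71.083,157.914), returning to the start.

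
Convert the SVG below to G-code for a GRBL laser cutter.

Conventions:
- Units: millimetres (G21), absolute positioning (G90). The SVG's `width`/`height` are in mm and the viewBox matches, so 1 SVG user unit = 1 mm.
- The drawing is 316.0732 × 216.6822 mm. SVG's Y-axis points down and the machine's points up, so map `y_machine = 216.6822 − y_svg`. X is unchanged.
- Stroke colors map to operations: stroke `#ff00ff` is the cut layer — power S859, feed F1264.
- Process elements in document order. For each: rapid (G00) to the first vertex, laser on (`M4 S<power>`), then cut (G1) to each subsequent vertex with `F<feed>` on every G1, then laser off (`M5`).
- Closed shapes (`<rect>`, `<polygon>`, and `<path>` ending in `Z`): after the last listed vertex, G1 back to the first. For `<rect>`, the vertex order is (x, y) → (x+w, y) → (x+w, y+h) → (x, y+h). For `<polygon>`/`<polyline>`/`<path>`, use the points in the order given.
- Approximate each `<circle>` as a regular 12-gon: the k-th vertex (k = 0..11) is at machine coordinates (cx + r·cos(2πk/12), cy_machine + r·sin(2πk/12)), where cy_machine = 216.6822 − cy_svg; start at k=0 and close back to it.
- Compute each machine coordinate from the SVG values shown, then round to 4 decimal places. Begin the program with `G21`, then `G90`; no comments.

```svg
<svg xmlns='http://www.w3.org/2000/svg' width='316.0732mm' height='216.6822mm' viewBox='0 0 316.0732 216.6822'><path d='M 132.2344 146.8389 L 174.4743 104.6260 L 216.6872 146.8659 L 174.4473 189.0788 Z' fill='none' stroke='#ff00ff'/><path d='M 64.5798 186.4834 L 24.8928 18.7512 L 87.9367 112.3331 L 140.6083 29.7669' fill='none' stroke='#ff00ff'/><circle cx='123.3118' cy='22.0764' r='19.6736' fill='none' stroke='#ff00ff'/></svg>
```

Since the viewBox matches the mm dimensions, user units are millimetres directly. The only transform is the Y-flip y_m = 216.6822 − y_svg.

Shape 1 is a regular polygon drawn with `<path>`. Its stroke #ff00ff means cut at S859, F1264. After flipping Y the toolpath is (132.2344,69.8433) → (174.4743,112.0562) → (216.6872,69.8163) → (174.4473,27.6034) → (132.2344,69.8433), returning to the start.

Shape 2 is a open polyline drawn with `<path>`. Its stroke #ff00ff means cut at S859, F1264. After flipping Y the toolpath is (64.5798,30.1988) → (24.8928,197.9310) → (87.9367,104.3491) → (140.6083,186.9153).

Shape 3 is a circle drawn with `<circle>`. Its stroke #ff00ff means cut at S859, F1264. After flipping Y the toolpath is (142.9854,194.6058) → (140.3496,204.4426) → (133.1486,211.6436) → (123.3118,214.2794) → (113.4750,211.6436) → (106.2740,204.4426) → (103.6382,194.6058) → (106.2740,184.7690) → (113.4750,177.5680) → (123.3118,174.9322) → (133.1486,177.5680) → (140.3496,184.7690) → (142.9854,194.6058), returning to the start.

G21
G90
G00 X132.2344 Y69.8433
M4 S859
G1 X174.4743 Y112.0562 F1264
G1 X216.6872 Y69.8163 F1264
G1 X174.4473 Y27.6034 F1264
G1 X132.2344 Y69.8433 F1264
M5
G00 X64.5798 Y30.1988
M4 S859
G1 X24.8928 Y197.9310 F1264
G1 X87.9367 Y104.3491 F1264
G1 X140.6083 Y186.9153 F1264
M5
G00 X142.9854 Y194.6058
M4 S859
G1 X140.3496 Y204.4426 F1264
G1 X133.1486 Y211.6436 F1264
G1 X123.3118 Y214.2794 F1264
G1 X113.4750 Y211.6436 F1264
G1 X106.2740 Y204.4426 F1264
G1 X103.6382 Y194.6058 F1264
G1 X106.2740 Y184.7690 F1264
G1 X113.4750 Y177.5680 F1264
G1 X123.3118 Y174.9322 F1264
G1 X133.1486 Y177.5680 F1264
G1 X140.3496 Y184.7690 F1264
G1 X142.9854 Y194.6058 F1264
M5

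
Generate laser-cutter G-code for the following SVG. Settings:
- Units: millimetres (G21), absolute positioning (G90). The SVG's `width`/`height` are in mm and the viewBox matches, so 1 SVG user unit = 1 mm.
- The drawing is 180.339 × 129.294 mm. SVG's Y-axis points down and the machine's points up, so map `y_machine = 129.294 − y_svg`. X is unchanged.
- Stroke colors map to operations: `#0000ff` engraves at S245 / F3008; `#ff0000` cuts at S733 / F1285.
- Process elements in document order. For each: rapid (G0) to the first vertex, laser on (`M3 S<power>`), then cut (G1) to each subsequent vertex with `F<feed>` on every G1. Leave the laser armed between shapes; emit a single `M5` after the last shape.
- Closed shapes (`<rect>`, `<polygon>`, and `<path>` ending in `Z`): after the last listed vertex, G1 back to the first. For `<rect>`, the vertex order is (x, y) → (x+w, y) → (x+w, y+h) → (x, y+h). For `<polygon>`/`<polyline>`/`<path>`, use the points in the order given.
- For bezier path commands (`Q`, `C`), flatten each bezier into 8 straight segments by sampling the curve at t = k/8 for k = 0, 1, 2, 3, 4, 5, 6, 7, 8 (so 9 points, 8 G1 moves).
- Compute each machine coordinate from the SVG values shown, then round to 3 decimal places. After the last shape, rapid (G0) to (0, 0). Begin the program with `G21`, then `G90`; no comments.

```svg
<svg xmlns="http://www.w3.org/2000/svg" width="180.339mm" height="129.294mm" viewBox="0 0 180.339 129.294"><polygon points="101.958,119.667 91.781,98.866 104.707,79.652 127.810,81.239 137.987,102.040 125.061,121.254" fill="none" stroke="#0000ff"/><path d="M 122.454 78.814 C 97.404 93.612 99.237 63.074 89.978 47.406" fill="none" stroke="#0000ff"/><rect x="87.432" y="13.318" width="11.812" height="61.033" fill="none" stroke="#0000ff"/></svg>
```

viewBox `0 0 180.339 129.294` with mm width/height → 1 unit = 1 mm. Flip: y_m = 129.294 − y_svg.

**Shape 1** — `<polygon>` regular polygon, stroke `#0000ff` → engrave (S245, F3008). Machine vertices: (101.958,9.627) → (91.781,30.428) → (104.707,49.642) → (127.810,48.055) → (137.987,27.254) → (125.061,8.040) → (101.958,9.627). Closed: final G1 returns to the first vertex.

**Shape 2** — `<path>` cubic bezier, stroke `#0000ff` → engrave (S245, F3008). Control points (SVG): P0=(122.454,78.814), P1=(97.404,93.612), P2=(99.237,63.074), P3=(89.978,47.406); sampled at t=k/8. Machine vertices: (122.454,50.480) → (114.246,46.938) → (108.114,46.941) → (103.611,49.783) → (100.294,54.759) → (97.718,61.163) → (95.436,68.290) → (93.004,75.433) → (89.978,81.888). Open path.

**Shape 3** — `<rect>` rectangle, stroke `#0000ff` → engrave (S245, F3008). Machine vertices: (87.432,115.976) → (99.244,115.976) → (99.244,54.943) → (87.432,54.943) → (87.432,115.976). Closed: final G1 returns to the first vertex.

G21
G90
G0 X101.958 Y9.627
M3 S245
G1 X91.781 Y30.428 F3008
G1 X104.707 Y49.642 F3008
G1 X127.810 Y48.055 F3008
G1 X137.987 Y27.254 F3008
G1 X125.061 Y8.040 F3008
G1 X101.958 Y9.627 F3008
G0 X122.454 Y50.480
M3 S245
G1 X114.246 Y46.938 F3008
G1 X108.114 Y46.941 F3008
G1 X103.611 Y49.783 F3008
G1 X100.294 Y54.759 F3008
G1 X97.718 Y61.163 F3008
G1 X95.436 Y68.290 F3008
G1 X93.004 Y75.433 F3008
G1 X89.978 Y81.888 F3008
G0 X87.432 Y115.976
M3 S245
G1 X99.244 Y115.976 F3008
G1 X99.244 Y54.943 F3008
G1 X87.432 Y54.943 F3008
G1 X87.432 Y115.976 F3008
M5
G0 X0.000 Y0.000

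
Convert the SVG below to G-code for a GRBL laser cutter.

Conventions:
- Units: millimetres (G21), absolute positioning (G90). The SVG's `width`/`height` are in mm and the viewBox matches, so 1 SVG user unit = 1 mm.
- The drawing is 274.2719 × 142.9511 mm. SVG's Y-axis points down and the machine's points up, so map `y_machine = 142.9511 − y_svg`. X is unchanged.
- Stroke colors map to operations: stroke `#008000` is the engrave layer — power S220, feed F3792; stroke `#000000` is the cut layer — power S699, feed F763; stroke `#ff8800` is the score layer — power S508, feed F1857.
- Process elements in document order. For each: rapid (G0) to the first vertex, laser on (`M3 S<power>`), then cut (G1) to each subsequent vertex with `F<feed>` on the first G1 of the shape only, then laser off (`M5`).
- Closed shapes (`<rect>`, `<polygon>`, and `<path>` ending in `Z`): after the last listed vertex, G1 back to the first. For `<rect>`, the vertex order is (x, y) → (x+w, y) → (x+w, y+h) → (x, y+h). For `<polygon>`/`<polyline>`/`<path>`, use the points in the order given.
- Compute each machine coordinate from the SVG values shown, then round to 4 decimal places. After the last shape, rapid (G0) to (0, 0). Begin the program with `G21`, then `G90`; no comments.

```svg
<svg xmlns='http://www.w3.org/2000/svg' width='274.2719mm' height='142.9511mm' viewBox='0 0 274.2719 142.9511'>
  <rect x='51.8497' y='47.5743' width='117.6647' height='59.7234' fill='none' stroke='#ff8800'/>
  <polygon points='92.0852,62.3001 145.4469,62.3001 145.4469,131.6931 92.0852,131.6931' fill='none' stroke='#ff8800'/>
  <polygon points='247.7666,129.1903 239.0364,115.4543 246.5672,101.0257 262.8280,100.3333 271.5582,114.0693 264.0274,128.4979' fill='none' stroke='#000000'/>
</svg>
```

G21
G90
G0 X51.8497 Y95.3768
M3 S508
G1 X169.5144 Y95.3768 F1857
G1 X169.5144 Y35.6534
G1 X51.8497 Y35.6534
G1 X51.8497 Y95.3768
M5
G0 X92.0852 Y80.6510
M3 S508
G1 X145.4469 Y80.6510 F1857
G1 X145.4469 Y11.2580
G1 X92.0852 Y11.2580
G1 X92.0852 Y80.6510
M5
G0 X247.7666 Y13.7608
M3 S699
G1 X239.0364 Y27.4968 F763
G1 X246.5672 Y41.9254
G1 X262.8280 Y42.6178
G1 X271.5582 Y28.8818
G1 X264.0274 Y14.4532
G1 X247.7666 Y13.7608
M5
G0 X0.0000 Y0.0000

viewBox `0 0 274.2719 142.9511` with mm width/height → 1 unit = 1 mm. Flip: y_m = 142.9511 − y_svg.

**Shape 1** — `<rect>` rectangle, stroke `#ff8800` → score (S508, F1857). Machine vertices: (51.8497,95.3768) → (169.5144,95.3768) → (169.5144,35.6534) → (51.8497,35.6534) → (51.8497,95.3768). Closed: final G1 returns to the first vertex.

**Shape 2** — `<polygon>` rectangle, stroke `#ff8800` → score (S508, F1857). Machine vertices: (92.0852,80.6510) → (145.4469,80.6510) → (145.4469,11.2580) → (92.0852,11.2580) → (92.0852,80.6510). Closed: final G1 returns to the first vertex.

**Shape 3** — `<polygon>` regular polygon, stroke `#000000` → cut (S699, F763). Machine vertices: (247.7666,13.7608) → (239.0364,27.4968) → (246.5672,41.9254) → (262.8280,42.6178) → (271.5582,28.8818) → (264.0274,14.4532) → (247.7666,13.7608). Closed: final G1 returns to the first vertex.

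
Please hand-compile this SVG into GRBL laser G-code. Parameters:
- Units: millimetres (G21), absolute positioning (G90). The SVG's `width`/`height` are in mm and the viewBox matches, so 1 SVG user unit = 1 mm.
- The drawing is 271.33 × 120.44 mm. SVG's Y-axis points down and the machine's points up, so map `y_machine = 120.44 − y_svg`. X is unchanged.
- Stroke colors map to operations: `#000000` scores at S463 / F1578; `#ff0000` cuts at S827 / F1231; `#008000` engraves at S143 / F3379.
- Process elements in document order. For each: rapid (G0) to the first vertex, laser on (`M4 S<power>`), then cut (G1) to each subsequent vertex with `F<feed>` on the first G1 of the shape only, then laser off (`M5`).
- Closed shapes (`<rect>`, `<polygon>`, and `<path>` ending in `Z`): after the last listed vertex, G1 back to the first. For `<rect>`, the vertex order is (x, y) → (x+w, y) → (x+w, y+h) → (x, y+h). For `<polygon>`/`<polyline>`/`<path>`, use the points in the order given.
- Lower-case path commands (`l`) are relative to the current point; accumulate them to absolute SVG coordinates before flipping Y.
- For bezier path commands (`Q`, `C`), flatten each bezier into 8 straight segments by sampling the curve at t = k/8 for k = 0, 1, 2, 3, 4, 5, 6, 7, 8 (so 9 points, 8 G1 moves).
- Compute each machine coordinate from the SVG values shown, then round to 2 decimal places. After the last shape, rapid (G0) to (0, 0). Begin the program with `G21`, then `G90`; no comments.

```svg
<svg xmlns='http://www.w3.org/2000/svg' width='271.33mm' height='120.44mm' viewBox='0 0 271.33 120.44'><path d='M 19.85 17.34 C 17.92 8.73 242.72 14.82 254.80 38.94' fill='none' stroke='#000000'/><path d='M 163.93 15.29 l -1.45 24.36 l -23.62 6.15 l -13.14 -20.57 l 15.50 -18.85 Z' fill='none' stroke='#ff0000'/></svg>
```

G21
G90
G0 X19.85 Y103.10
M4 S463
G1 X28.90 Y105.63 F1578
G1 X54.05 Y106.75
G1 X90.16 Y106.41
G1 X132.07 Y104.57
G1 X174.64 Y101.20
G1 X212.72 Y96.26
G1 X241.16 Y89.71
G1 X254.80 Y81.50
M5
G0 X163.93 Y105.15
M4 S827
G1 X162.48 Y80.79 F1231
G1 X138.86 Y74.64
G1 X125.72 Y95.21
G1 X141.22 Y114.06
G1 X163.93 Y105.15
M5
G0 X0.00 Y0.00

Since the viewBox matches the mm dimensions, user units are millimetres directly. The only transform is the Y-flip y_m = 120.44 − y_svg.

Shape 1 is a cubic bezier drawn with `<path>`. Its stroke #000000 means score at S463, F1578. After flipping Y the toolpath is (19.85,103.10) → (28.90,105.63) → (54.05,106.75) → (90.16,106.41) → (132.07,104.57) → (174.64,101.20) → (212.72,96.26) → (241.16,89.71) → (254.80,81.50).

Shape 2 is a regular polygon drawn with `<path>`. Its stroke #ff0000 means cut at S827, F1231. After flipping Y the toolpath is (163.93,105.15) → (162.48,80.79) → (138.86,74.64) → (125.72,95.21) → (141.22,114.06) → (163.93,105.15), returning to the start.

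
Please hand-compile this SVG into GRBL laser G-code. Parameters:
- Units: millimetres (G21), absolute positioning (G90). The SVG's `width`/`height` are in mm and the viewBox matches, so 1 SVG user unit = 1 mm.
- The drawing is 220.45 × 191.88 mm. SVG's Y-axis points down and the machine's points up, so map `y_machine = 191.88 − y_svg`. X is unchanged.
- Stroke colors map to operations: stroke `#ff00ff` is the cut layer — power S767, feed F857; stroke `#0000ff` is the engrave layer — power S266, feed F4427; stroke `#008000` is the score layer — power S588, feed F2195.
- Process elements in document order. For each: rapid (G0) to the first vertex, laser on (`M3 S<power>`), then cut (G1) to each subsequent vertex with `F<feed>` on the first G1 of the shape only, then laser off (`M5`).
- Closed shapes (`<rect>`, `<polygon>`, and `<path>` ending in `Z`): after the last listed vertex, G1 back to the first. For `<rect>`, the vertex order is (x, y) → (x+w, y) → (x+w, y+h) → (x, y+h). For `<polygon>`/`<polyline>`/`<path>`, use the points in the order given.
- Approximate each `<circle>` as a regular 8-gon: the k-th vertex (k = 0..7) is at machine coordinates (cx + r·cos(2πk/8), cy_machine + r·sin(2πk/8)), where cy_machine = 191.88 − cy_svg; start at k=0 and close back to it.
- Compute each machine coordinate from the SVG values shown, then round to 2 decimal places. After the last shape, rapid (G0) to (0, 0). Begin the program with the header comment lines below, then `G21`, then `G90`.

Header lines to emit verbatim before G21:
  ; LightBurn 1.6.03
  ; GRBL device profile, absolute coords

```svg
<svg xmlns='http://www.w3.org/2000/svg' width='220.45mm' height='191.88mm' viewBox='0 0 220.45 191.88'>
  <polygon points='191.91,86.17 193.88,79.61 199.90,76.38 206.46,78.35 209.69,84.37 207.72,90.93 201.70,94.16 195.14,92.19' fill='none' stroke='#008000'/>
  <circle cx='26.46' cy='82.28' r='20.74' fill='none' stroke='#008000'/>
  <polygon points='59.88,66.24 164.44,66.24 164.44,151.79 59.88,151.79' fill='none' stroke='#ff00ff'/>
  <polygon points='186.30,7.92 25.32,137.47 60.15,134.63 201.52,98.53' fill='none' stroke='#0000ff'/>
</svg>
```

; LightBurn 1.6.03
; GRBL device profile, absolute coords
G21
G90
G0 X191.91 Y105.71
M3 S588
G1 X193.88 Y112.27 F2195
G1 X199.90 Y115.50
G1 X206.46 Y113.53
G1 X209.69 Y107.51
G1 X207.72 Y100.95
G1 X201.70 Y97.72
G1 X195.14 Y99.69
G1 X191.91 Y105.71
M5
G0 X47.20 Y109.60
M3 S588
G1 X41.13 Y124.27 F2195
G1 X26.46 Y130.34
G1 X11.79 Y124.27
G1 X5.72 Y109.60
G1 X11.79 Y94.93
G1 X26.46 Y88.86
G1 X41.13 Y94.93
G1 X47.20 Y109.60
M5
G0 X59.88 Y125.64
M3 S767
G1 X164.44 Y125.64 F857
G1 X164.44 Y40.09
G1 X59.88 Y40.09
G1 X59.88 Y125.64
M5
G0 X186.30 Y183.96
M3 S266
G1 X25.32 Y54.41 F4427
G1 X60.15 Y57.25
G1 X201.52 Y93.35
G1 X186.30 Y183.96
M5
G0 X0.00 Y0.00

1 u = 1 mm; y_m = 191.88 − y.

[1] `<polygon>` regular polygon, #008000→score S588 F2195: (191.91,105.71) → (193.88,112.27) → (199.90,115.50) → (206.46,113.53) → (209.69,107.51) → (207.72,100.95) → (201.70,97.72) → (195.14,99.69) → (191.91,105.71) (closed)

[2] `<circle>` circle, #008000→score S588 F2195: (47.20,109.60) → (41.13,124.27) → (26.46,130.34) → (11.79,124.27) → (5.72,109.60) → (11.79,94.93) → (26.46,88.86) → (41.13,94.93) → (47.20,109.60) (closed)

[3] `<polygon>` rectangle, #ff00ff→cut S767 F857: (59.88,125.64) → (164.44,125.64) → (164.44,40.09) → (59.88,40.09) → (59.88,125.64) (closed)

[4] `<polygon>` closed polygon, #0000ff→engrave S266 F4427: (186.30,183.96) → (25.32,54.41) → (60.15,57.25) → (201.52,93.35) → (186.30,183.96) (closed)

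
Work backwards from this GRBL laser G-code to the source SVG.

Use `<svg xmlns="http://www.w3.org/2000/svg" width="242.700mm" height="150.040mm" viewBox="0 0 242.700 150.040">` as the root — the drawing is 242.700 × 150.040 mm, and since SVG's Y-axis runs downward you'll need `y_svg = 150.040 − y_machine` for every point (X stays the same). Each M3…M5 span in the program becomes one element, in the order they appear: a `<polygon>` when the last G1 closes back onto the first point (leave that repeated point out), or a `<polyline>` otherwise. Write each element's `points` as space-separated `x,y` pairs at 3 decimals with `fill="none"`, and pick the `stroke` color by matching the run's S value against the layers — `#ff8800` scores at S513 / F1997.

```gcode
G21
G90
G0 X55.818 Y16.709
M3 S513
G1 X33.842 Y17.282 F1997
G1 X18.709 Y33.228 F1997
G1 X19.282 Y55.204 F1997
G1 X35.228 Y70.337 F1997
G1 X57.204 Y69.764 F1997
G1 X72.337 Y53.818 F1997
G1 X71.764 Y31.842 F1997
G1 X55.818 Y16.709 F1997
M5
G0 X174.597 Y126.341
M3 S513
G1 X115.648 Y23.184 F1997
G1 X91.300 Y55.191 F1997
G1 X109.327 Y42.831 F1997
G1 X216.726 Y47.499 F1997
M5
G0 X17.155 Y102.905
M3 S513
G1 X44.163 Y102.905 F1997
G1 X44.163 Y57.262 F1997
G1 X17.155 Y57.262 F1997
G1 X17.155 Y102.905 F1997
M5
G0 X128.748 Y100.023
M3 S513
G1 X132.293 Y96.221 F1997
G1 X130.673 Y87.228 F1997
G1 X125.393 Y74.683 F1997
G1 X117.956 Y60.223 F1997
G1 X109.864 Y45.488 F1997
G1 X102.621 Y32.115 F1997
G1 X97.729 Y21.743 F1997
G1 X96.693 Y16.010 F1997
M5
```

Each laser-on run becomes one SVG element. Flip Y back into SVG space with y_svg = 150.040 − y_machine. Every run uses S513, so all elements get stroke `#ff8800` (score).

Run 1: The run returns to its start, so emit a `<polygon>` with points (Y-flipped): 55.818,133.331 33.842,132.758 18.709,116.812 19.282,94.836 35.228,79.703 57.204,80.276 72.337,96.222 71.764,118.198.

Run 2: The run is open, so emit a `<polyline>` with points (Y-flipped): 174.597,23.699 115.648,126.856 91.300,94.849 109.327,107.209 216.726,102.541.

Run 3: The run returns to its start, so emit a `<polygon>` with points (Y-flipped): 17.155,47.135 44.163,47.135 44.163,92.778 17.155,92.778.

Run 4: The run is open, so emit a `<polyline>` with points (Y-flipped): 128.748,50.017 132.293,53.819 130.673,62.812 125.393,75.357 117.956,89.817 109.864,104.552 102.621,117.925 97.729,128.297 96.693,134.030.

<svg xmlns="http://www.w3.org/2000/svg" width="242.700mm" height="150.040mm" viewBox="0 0 242.700 150.040">
  <polygon points="55.818,133.331 33.842,132.758 18.709,116.812 19.282,94.836 35.228,79.703 57.204,80.276 72.337,96.222 71.764,118.198" fill="none" stroke="#ff8800"/>
  <polyline points="174.597,23.699 115.648,126.856 91.300,94.849 109.327,107.209 216.726,102.541" fill="none" stroke="#ff8800"/>
  <polygon points="17.155,47.135 44.163,47.135 44.163,92.778 17.155,92.778" fill="none" stroke="#ff8800"/>
  <polyline points="128.748,50.017 132.293,53.819 130.673,62.812 125.393,75.357 117.956,89.817 109.864,104.552 102.621,117.925 97.729,128.297 96.693,134.030" fill="none" stroke="#ff8800"/>
</svg>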